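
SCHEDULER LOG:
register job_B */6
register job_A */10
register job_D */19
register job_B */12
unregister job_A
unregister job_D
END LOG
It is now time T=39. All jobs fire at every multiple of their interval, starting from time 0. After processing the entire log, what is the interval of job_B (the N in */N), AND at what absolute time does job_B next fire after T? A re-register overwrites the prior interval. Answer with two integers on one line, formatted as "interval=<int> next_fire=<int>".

Op 1: register job_B */6 -> active={job_B:*/6}
Op 2: register job_A */10 -> active={job_A:*/10, job_B:*/6}
Op 3: register job_D */19 -> active={job_A:*/10, job_B:*/6, job_D:*/19}
Op 4: register job_B */12 -> active={job_A:*/10, job_B:*/12, job_D:*/19}
Op 5: unregister job_A -> active={job_B:*/12, job_D:*/19}
Op 6: unregister job_D -> active={job_B:*/12}
Final interval of job_B = 12
Next fire of job_B after T=39: (39//12+1)*12 = 48

Answer: interval=12 next_fire=48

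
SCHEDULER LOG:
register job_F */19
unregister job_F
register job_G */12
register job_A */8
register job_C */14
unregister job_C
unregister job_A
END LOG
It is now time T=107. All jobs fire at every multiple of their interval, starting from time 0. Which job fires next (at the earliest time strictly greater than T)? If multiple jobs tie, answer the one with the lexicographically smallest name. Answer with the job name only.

Answer: job_G

Derivation:
Op 1: register job_F */19 -> active={job_F:*/19}
Op 2: unregister job_F -> active={}
Op 3: register job_G */12 -> active={job_G:*/12}
Op 4: register job_A */8 -> active={job_A:*/8, job_G:*/12}
Op 5: register job_C */14 -> active={job_A:*/8, job_C:*/14, job_G:*/12}
Op 6: unregister job_C -> active={job_A:*/8, job_G:*/12}
Op 7: unregister job_A -> active={job_G:*/12}
  job_G: interval 12, next fire after T=107 is 108
Earliest = 108, winner (lex tiebreak) = job_G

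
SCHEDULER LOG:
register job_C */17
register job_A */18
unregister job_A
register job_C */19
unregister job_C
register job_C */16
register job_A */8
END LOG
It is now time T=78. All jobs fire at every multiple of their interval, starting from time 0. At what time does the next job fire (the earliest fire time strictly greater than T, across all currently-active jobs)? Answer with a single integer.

Answer: 80

Derivation:
Op 1: register job_C */17 -> active={job_C:*/17}
Op 2: register job_A */18 -> active={job_A:*/18, job_C:*/17}
Op 3: unregister job_A -> active={job_C:*/17}
Op 4: register job_C */19 -> active={job_C:*/19}
Op 5: unregister job_C -> active={}
Op 6: register job_C */16 -> active={job_C:*/16}
Op 7: register job_A */8 -> active={job_A:*/8, job_C:*/16}
  job_A: interval 8, next fire after T=78 is 80
  job_C: interval 16, next fire after T=78 is 80
Earliest fire time = 80 (job job_A)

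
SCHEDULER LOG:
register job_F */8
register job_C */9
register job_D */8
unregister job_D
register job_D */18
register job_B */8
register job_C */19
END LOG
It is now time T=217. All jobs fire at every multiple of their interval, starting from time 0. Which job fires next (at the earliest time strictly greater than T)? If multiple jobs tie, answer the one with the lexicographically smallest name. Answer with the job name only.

Answer: job_B

Derivation:
Op 1: register job_F */8 -> active={job_F:*/8}
Op 2: register job_C */9 -> active={job_C:*/9, job_F:*/8}
Op 3: register job_D */8 -> active={job_C:*/9, job_D:*/8, job_F:*/8}
Op 4: unregister job_D -> active={job_C:*/9, job_F:*/8}
Op 5: register job_D */18 -> active={job_C:*/9, job_D:*/18, job_F:*/8}
Op 6: register job_B */8 -> active={job_B:*/8, job_C:*/9, job_D:*/18, job_F:*/8}
Op 7: register job_C */19 -> active={job_B:*/8, job_C:*/19, job_D:*/18, job_F:*/8}
  job_B: interval 8, next fire after T=217 is 224
  job_C: interval 19, next fire after T=217 is 228
  job_D: interval 18, next fire after T=217 is 234
  job_F: interval 8, next fire after T=217 is 224
Earliest = 224, winner (lex tiebreak) = job_B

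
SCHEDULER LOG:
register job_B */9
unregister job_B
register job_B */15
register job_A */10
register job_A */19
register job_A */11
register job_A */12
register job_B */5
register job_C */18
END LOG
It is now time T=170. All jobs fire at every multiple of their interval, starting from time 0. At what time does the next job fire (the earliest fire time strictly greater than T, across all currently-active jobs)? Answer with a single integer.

Answer: 175

Derivation:
Op 1: register job_B */9 -> active={job_B:*/9}
Op 2: unregister job_B -> active={}
Op 3: register job_B */15 -> active={job_B:*/15}
Op 4: register job_A */10 -> active={job_A:*/10, job_B:*/15}
Op 5: register job_A */19 -> active={job_A:*/19, job_B:*/15}
Op 6: register job_A */11 -> active={job_A:*/11, job_B:*/15}
Op 7: register job_A */12 -> active={job_A:*/12, job_B:*/15}
Op 8: register job_B */5 -> active={job_A:*/12, job_B:*/5}
Op 9: register job_C */18 -> active={job_A:*/12, job_B:*/5, job_C:*/18}
  job_A: interval 12, next fire after T=170 is 180
  job_B: interval 5, next fire after T=170 is 175
  job_C: interval 18, next fire after T=170 is 180
Earliest fire time = 175 (job job_B)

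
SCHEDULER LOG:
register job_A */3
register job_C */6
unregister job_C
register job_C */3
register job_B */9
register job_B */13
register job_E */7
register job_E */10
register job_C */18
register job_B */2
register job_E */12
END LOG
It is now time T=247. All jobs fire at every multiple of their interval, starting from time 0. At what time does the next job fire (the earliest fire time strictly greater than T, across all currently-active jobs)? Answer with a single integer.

Answer: 248

Derivation:
Op 1: register job_A */3 -> active={job_A:*/3}
Op 2: register job_C */6 -> active={job_A:*/3, job_C:*/6}
Op 3: unregister job_C -> active={job_A:*/3}
Op 4: register job_C */3 -> active={job_A:*/3, job_C:*/3}
Op 5: register job_B */9 -> active={job_A:*/3, job_B:*/9, job_C:*/3}
Op 6: register job_B */13 -> active={job_A:*/3, job_B:*/13, job_C:*/3}
Op 7: register job_E */7 -> active={job_A:*/3, job_B:*/13, job_C:*/3, job_E:*/7}
Op 8: register job_E */10 -> active={job_A:*/3, job_B:*/13, job_C:*/3, job_E:*/10}
Op 9: register job_C */18 -> active={job_A:*/3, job_B:*/13, job_C:*/18, job_E:*/10}
Op 10: register job_B */2 -> active={job_A:*/3, job_B:*/2, job_C:*/18, job_E:*/10}
Op 11: register job_E */12 -> active={job_A:*/3, job_B:*/2, job_C:*/18, job_E:*/12}
  job_A: interval 3, next fire after T=247 is 249
  job_B: interval 2, next fire after T=247 is 248
  job_C: interval 18, next fire after T=247 is 252
  job_E: interval 12, next fire after T=247 is 252
Earliest fire time = 248 (job job_B)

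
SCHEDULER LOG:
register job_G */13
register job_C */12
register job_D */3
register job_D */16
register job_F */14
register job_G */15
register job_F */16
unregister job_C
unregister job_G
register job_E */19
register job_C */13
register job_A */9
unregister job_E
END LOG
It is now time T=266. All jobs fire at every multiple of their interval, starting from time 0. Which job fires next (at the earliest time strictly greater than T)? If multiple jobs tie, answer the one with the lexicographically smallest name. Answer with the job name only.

Answer: job_A

Derivation:
Op 1: register job_G */13 -> active={job_G:*/13}
Op 2: register job_C */12 -> active={job_C:*/12, job_G:*/13}
Op 3: register job_D */3 -> active={job_C:*/12, job_D:*/3, job_G:*/13}
Op 4: register job_D */16 -> active={job_C:*/12, job_D:*/16, job_G:*/13}
Op 5: register job_F */14 -> active={job_C:*/12, job_D:*/16, job_F:*/14, job_G:*/13}
Op 6: register job_G */15 -> active={job_C:*/12, job_D:*/16, job_F:*/14, job_G:*/15}
Op 7: register job_F */16 -> active={job_C:*/12, job_D:*/16, job_F:*/16, job_G:*/15}
Op 8: unregister job_C -> active={job_D:*/16, job_F:*/16, job_G:*/15}
Op 9: unregister job_G -> active={job_D:*/16, job_F:*/16}
Op 10: register job_E */19 -> active={job_D:*/16, job_E:*/19, job_F:*/16}
Op 11: register job_C */13 -> active={job_C:*/13, job_D:*/16, job_E:*/19, job_F:*/16}
Op 12: register job_A */9 -> active={job_A:*/9, job_C:*/13, job_D:*/16, job_E:*/19, job_F:*/16}
Op 13: unregister job_E -> active={job_A:*/9, job_C:*/13, job_D:*/16, job_F:*/16}
  job_A: interval 9, next fire after T=266 is 270
  job_C: interval 13, next fire after T=266 is 273
  job_D: interval 16, next fire after T=266 is 272
  job_F: interval 16, next fire after T=266 is 272
Earliest = 270, winner (lex tiebreak) = job_A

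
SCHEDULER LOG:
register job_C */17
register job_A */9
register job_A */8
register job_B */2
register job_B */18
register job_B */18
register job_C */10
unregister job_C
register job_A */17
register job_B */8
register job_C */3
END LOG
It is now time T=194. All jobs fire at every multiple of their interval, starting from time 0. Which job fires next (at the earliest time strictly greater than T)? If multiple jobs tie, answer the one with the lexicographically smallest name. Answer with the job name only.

Answer: job_C

Derivation:
Op 1: register job_C */17 -> active={job_C:*/17}
Op 2: register job_A */9 -> active={job_A:*/9, job_C:*/17}
Op 3: register job_A */8 -> active={job_A:*/8, job_C:*/17}
Op 4: register job_B */2 -> active={job_A:*/8, job_B:*/2, job_C:*/17}
Op 5: register job_B */18 -> active={job_A:*/8, job_B:*/18, job_C:*/17}
Op 6: register job_B */18 -> active={job_A:*/8, job_B:*/18, job_C:*/17}
Op 7: register job_C */10 -> active={job_A:*/8, job_B:*/18, job_C:*/10}
Op 8: unregister job_C -> active={job_A:*/8, job_B:*/18}
Op 9: register job_A */17 -> active={job_A:*/17, job_B:*/18}
Op 10: register job_B */8 -> active={job_A:*/17, job_B:*/8}
Op 11: register job_C */3 -> active={job_A:*/17, job_B:*/8, job_C:*/3}
  job_A: interval 17, next fire after T=194 is 204
  job_B: interval 8, next fire after T=194 is 200
  job_C: interval 3, next fire after T=194 is 195
Earliest = 195, winner (lex tiebreak) = job_C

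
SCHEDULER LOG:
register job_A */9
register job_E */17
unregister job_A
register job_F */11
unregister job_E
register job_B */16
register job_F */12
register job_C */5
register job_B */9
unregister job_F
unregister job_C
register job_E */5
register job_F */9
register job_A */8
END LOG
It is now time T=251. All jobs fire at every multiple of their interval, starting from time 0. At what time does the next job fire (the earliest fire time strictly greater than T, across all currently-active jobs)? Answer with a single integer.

Answer: 252

Derivation:
Op 1: register job_A */9 -> active={job_A:*/9}
Op 2: register job_E */17 -> active={job_A:*/9, job_E:*/17}
Op 3: unregister job_A -> active={job_E:*/17}
Op 4: register job_F */11 -> active={job_E:*/17, job_F:*/11}
Op 5: unregister job_E -> active={job_F:*/11}
Op 6: register job_B */16 -> active={job_B:*/16, job_F:*/11}
Op 7: register job_F */12 -> active={job_B:*/16, job_F:*/12}
Op 8: register job_C */5 -> active={job_B:*/16, job_C:*/5, job_F:*/12}
Op 9: register job_B */9 -> active={job_B:*/9, job_C:*/5, job_F:*/12}
Op 10: unregister job_F -> active={job_B:*/9, job_C:*/5}
Op 11: unregister job_C -> active={job_B:*/9}
Op 12: register job_E */5 -> active={job_B:*/9, job_E:*/5}
Op 13: register job_F */9 -> active={job_B:*/9, job_E:*/5, job_F:*/9}
Op 14: register job_A */8 -> active={job_A:*/8, job_B:*/9, job_E:*/5, job_F:*/9}
  job_A: interval 8, next fire after T=251 is 256
  job_B: interval 9, next fire after T=251 is 252
  job_E: interval 5, next fire after T=251 is 255
  job_F: interval 9, next fire after T=251 is 252
Earliest fire time = 252 (job job_B)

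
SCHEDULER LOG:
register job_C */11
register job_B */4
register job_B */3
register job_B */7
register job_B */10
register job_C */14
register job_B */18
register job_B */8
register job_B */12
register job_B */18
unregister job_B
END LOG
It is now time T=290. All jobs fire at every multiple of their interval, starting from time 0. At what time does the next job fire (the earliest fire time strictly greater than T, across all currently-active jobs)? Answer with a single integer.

Answer: 294

Derivation:
Op 1: register job_C */11 -> active={job_C:*/11}
Op 2: register job_B */4 -> active={job_B:*/4, job_C:*/11}
Op 3: register job_B */3 -> active={job_B:*/3, job_C:*/11}
Op 4: register job_B */7 -> active={job_B:*/7, job_C:*/11}
Op 5: register job_B */10 -> active={job_B:*/10, job_C:*/11}
Op 6: register job_C */14 -> active={job_B:*/10, job_C:*/14}
Op 7: register job_B */18 -> active={job_B:*/18, job_C:*/14}
Op 8: register job_B */8 -> active={job_B:*/8, job_C:*/14}
Op 9: register job_B */12 -> active={job_B:*/12, job_C:*/14}
Op 10: register job_B */18 -> active={job_B:*/18, job_C:*/14}
Op 11: unregister job_B -> active={job_C:*/14}
  job_C: interval 14, next fire after T=290 is 294
Earliest fire time = 294 (job job_C)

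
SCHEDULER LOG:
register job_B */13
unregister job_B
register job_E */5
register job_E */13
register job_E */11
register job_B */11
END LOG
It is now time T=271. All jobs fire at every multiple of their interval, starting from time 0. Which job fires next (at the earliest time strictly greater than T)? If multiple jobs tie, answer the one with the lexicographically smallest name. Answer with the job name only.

Answer: job_B

Derivation:
Op 1: register job_B */13 -> active={job_B:*/13}
Op 2: unregister job_B -> active={}
Op 3: register job_E */5 -> active={job_E:*/5}
Op 4: register job_E */13 -> active={job_E:*/13}
Op 5: register job_E */11 -> active={job_E:*/11}
Op 6: register job_B */11 -> active={job_B:*/11, job_E:*/11}
  job_B: interval 11, next fire after T=271 is 275
  job_E: interval 11, next fire after T=271 is 275
Earliest = 275, winner (lex tiebreak) = job_B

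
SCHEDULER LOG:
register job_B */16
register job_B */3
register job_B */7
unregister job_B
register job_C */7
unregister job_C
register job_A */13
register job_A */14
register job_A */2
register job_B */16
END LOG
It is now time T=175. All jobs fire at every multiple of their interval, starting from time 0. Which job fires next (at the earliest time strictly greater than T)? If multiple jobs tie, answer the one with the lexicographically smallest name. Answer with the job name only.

Op 1: register job_B */16 -> active={job_B:*/16}
Op 2: register job_B */3 -> active={job_B:*/3}
Op 3: register job_B */7 -> active={job_B:*/7}
Op 4: unregister job_B -> active={}
Op 5: register job_C */7 -> active={job_C:*/7}
Op 6: unregister job_C -> active={}
Op 7: register job_A */13 -> active={job_A:*/13}
Op 8: register job_A */14 -> active={job_A:*/14}
Op 9: register job_A */2 -> active={job_A:*/2}
Op 10: register job_B */16 -> active={job_A:*/2, job_B:*/16}
  job_A: interval 2, next fire after T=175 is 176
  job_B: interval 16, next fire after T=175 is 176
Earliest = 176, winner (lex tiebreak) = job_A

Answer: job_A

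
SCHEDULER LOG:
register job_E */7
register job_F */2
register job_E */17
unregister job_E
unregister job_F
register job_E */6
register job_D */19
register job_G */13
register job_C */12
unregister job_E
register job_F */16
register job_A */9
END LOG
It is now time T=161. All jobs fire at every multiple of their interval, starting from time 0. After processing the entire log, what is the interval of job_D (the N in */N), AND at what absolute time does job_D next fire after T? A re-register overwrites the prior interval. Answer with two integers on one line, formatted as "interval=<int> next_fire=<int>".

Op 1: register job_E */7 -> active={job_E:*/7}
Op 2: register job_F */2 -> active={job_E:*/7, job_F:*/2}
Op 3: register job_E */17 -> active={job_E:*/17, job_F:*/2}
Op 4: unregister job_E -> active={job_F:*/2}
Op 5: unregister job_F -> active={}
Op 6: register job_E */6 -> active={job_E:*/6}
Op 7: register job_D */19 -> active={job_D:*/19, job_E:*/6}
Op 8: register job_G */13 -> active={job_D:*/19, job_E:*/6, job_G:*/13}
Op 9: register job_C */12 -> active={job_C:*/12, job_D:*/19, job_E:*/6, job_G:*/13}
Op 10: unregister job_E -> active={job_C:*/12, job_D:*/19, job_G:*/13}
Op 11: register job_F */16 -> active={job_C:*/12, job_D:*/19, job_F:*/16, job_G:*/13}
Op 12: register job_A */9 -> active={job_A:*/9, job_C:*/12, job_D:*/19, job_F:*/16, job_G:*/13}
Final interval of job_D = 19
Next fire of job_D after T=161: (161//19+1)*19 = 171

Answer: interval=19 next_fire=171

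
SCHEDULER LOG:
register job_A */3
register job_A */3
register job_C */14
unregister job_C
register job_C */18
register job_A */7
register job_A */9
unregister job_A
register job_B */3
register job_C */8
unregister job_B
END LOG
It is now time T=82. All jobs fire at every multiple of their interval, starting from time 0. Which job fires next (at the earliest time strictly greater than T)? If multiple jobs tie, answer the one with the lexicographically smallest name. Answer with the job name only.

Answer: job_C

Derivation:
Op 1: register job_A */3 -> active={job_A:*/3}
Op 2: register job_A */3 -> active={job_A:*/3}
Op 3: register job_C */14 -> active={job_A:*/3, job_C:*/14}
Op 4: unregister job_C -> active={job_A:*/3}
Op 5: register job_C */18 -> active={job_A:*/3, job_C:*/18}
Op 6: register job_A */7 -> active={job_A:*/7, job_C:*/18}
Op 7: register job_A */9 -> active={job_A:*/9, job_C:*/18}
Op 8: unregister job_A -> active={job_C:*/18}
Op 9: register job_B */3 -> active={job_B:*/3, job_C:*/18}
Op 10: register job_C */8 -> active={job_B:*/3, job_C:*/8}
Op 11: unregister job_B -> active={job_C:*/8}
  job_C: interval 8, next fire after T=82 is 88
Earliest = 88, winner (lex tiebreak) = job_C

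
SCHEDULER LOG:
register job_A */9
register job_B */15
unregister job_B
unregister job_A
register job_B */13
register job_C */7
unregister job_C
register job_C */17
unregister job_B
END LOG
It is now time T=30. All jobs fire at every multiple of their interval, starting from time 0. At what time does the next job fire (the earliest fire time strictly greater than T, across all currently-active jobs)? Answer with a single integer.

Op 1: register job_A */9 -> active={job_A:*/9}
Op 2: register job_B */15 -> active={job_A:*/9, job_B:*/15}
Op 3: unregister job_B -> active={job_A:*/9}
Op 4: unregister job_A -> active={}
Op 5: register job_B */13 -> active={job_B:*/13}
Op 6: register job_C */7 -> active={job_B:*/13, job_C:*/7}
Op 7: unregister job_C -> active={job_B:*/13}
Op 8: register job_C */17 -> active={job_B:*/13, job_C:*/17}
Op 9: unregister job_B -> active={job_C:*/17}
  job_C: interval 17, next fire after T=30 is 34
Earliest fire time = 34 (job job_C)

Answer: 34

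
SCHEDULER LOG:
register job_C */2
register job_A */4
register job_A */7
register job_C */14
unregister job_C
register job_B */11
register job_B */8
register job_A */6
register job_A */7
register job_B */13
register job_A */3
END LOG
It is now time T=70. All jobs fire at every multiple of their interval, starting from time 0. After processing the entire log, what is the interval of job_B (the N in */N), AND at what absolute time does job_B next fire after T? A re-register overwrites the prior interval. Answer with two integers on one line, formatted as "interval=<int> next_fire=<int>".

Answer: interval=13 next_fire=78

Derivation:
Op 1: register job_C */2 -> active={job_C:*/2}
Op 2: register job_A */4 -> active={job_A:*/4, job_C:*/2}
Op 3: register job_A */7 -> active={job_A:*/7, job_C:*/2}
Op 4: register job_C */14 -> active={job_A:*/7, job_C:*/14}
Op 5: unregister job_C -> active={job_A:*/7}
Op 6: register job_B */11 -> active={job_A:*/7, job_B:*/11}
Op 7: register job_B */8 -> active={job_A:*/7, job_B:*/8}
Op 8: register job_A */6 -> active={job_A:*/6, job_B:*/8}
Op 9: register job_A */7 -> active={job_A:*/7, job_B:*/8}
Op 10: register job_B */13 -> active={job_A:*/7, job_B:*/13}
Op 11: register job_A */3 -> active={job_A:*/3, job_B:*/13}
Final interval of job_B = 13
Next fire of job_B after T=70: (70//13+1)*13 = 78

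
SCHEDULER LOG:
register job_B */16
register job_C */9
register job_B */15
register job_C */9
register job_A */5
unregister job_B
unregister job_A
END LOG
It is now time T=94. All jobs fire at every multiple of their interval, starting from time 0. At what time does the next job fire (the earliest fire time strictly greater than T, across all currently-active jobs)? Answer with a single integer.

Op 1: register job_B */16 -> active={job_B:*/16}
Op 2: register job_C */9 -> active={job_B:*/16, job_C:*/9}
Op 3: register job_B */15 -> active={job_B:*/15, job_C:*/9}
Op 4: register job_C */9 -> active={job_B:*/15, job_C:*/9}
Op 5: register job_A */5 -> active={job_A:*/5, job_B:*/15, job_C:*/9}
Op 6: unregister job_B -> active={job_A:*/5, job_C:*/9}
Op 7: unregister job_A -> active={job_C:*/9}
  job_C: interval 9, next fire after T=94 is 99
Earliest fire time = 99 (job job_C)

Answer: 99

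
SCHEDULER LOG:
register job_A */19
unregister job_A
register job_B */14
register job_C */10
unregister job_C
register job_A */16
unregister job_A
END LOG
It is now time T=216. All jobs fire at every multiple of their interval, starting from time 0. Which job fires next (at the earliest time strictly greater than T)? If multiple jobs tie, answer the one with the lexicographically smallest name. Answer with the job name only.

Op 1: register job_A */19 -> active={job_A:*/19}
Op 2: unregister job_A -> active={}
Op 3: register job_B */14 -> active={job_B:*/14}
Op 4: register job_C */10 -> active={job_B:*/14, job_C:*/10}
Op 5: unregister job_C -> active={job_B:*/14}
Op 6: register job_A */16 -> active={job_A:*/16, job_B:*/14}
Op 7: unregister job_A -> active={job_B:*/14}
  job_B: interval 14, next fire after T=216 is 224
Earliest = 224, winner (lex tiebreak) = job_B

Answer: job_B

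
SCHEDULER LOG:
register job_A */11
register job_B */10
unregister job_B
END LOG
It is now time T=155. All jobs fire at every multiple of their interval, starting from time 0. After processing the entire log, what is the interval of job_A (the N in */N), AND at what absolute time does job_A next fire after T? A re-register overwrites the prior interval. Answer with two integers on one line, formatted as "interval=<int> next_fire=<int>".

Op 1: register job_A */11 -> active={job_A:*/11}
Op 2: register job_B */10 -> active={job_A:*/11, job_B:*/10}
Op 3: unregister job_B -> active={job_A:*/11}
Final interval of job_A = 11
Next fire of job_A after T=155: (155//11+1)*11 = 165

Answer: interval=11 next_fire=165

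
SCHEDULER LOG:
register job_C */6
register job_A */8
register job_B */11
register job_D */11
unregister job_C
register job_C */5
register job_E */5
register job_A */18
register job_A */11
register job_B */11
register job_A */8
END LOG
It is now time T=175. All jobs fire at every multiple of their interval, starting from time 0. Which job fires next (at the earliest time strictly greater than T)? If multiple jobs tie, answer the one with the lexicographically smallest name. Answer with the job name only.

Answer: job_A

Derivation:
Op 1: register job_C */6 -> active={job_C:*/6}
Op 2: register job_A */8 -> active={job_A:*/8, job_C:*/6}
Op 3: register job_B */11 -> active={job_A:*/8, job_B:*/11, job_C:*/6}
Op 4: register job_D */11 -> active={job_A:*/8, job_B:*/11, job_C:*/6, job_D:*/11}
Op 5: unregister job_C -> active={job_A:*/8, job_B:*/11, job_D:*/11}
Op 6: register job_C */5 -> active={job_A:*/8, job_B:*/11, job_C:*/5, job_D:*/11}
Op 7: register job_E */5 -> active={job_A:*/8, job_B:*/11, job_C:*/5, job_D:*/11, job_E:*/5}
Op 8: register job_A */18 -> active={job_A:*/18, job_B:*/11, job_C:*/5, job_D:*/11, job_E:*/5}
Op 9: register job_A */11 -> active={job_A:*/11, job_B:*/11, job_C:*/5, job_D:*/11, job_E:*/5}
Op 10: register job_B */11 -> active={job_A:*/11, job_B:*/11, job_C:*/5, job_D:*/11, job_E:*/5}
Op 11: register job_A */8 -> active={job_A:*/8, job_B:*/11, job_C:*/5, job_D:*/11, job_E:*/5}
  job_A: interval 8, next fire after T=175 is 176
  job_B: interval 11, next fire after T=175 is 176
  job_C: interval 5, next fire after T=175 is 180
  job_D: interval 11, next fire after T=175 is 176
  job_E: interval 5, next fire after T=175 is 180
Earliest = 176, winner (lex tiebreak) = job_A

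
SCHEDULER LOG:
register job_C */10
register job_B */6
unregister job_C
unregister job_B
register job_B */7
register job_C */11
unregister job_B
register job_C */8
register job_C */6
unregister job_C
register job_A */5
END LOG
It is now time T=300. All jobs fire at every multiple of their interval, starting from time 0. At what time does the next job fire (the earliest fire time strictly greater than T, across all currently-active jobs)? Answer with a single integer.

Op 1: register job_C */10 -> active={job_C:*/10}
Op 2: register job_B */6 -> active={job_B:*/6, job_C:*/10}
Op 3: unregister job_C -> active={job_B:*/6}
Op 4: unregister job_B -> active={}
Op 5: register job_B */7 -> active={job_B:*/7}
Op 6: register job_C */11 -> active={job_B:*/7, job_C:*/11}
Op 7: unregister job_B -> active={job_C:*/11}
Op 8: register job_C */8 -> active={job_C:*/8}
Op 9: register job_C */6 -> active={job_C:*/6}
Op 10: unregister job_C -> active={}
Op 11: register job_A */5 -> active={job_A:*/5}
  job_A: interval 5, next fire after T=300 is 305
Earliest fire time = 305 (job job_A)

Answer: 305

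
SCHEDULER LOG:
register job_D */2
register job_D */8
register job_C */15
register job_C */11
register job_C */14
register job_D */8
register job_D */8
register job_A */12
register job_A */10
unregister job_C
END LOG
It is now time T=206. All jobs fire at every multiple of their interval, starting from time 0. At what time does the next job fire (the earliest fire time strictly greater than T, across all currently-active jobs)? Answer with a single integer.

Answer: 208

Derivation:
Op 1: register job_D */2 -> active={job_D:*/2}
Op 2: register job_D */8 -> active={job_D:*/8}
Op 3: register job_C */15 -> active={job_C:*/15, job_D:*/8}
Op 4: register job_C */11 -> active={job_C:*/11, job_D:*/8}
Op 5: register job_C */14 -> active={job_C:*/14, job_D:*/8}
Op 6: register job_D */8 -> active={job_C:*/14, job_D:*/8}
Op 7: register job_D */8 -> active={job_C:*/14, job_D:*/8}
Op 8: register job_A */12 -> active={job_A:*/12, job_C:*/14, job_D:*/8}
Op 9: register job_A */10 -> active={job_A:*/10, job_C:*/14, job_D:*/8}
Op 10: unregister job_C -> active={job_A:*/10, job_D:*/8}
  job_A: interval 10, next fire after T=206 is 210
  job_D: interval 8, next fire after T=206 is 208
Earliest fire time = 208 (job job_D)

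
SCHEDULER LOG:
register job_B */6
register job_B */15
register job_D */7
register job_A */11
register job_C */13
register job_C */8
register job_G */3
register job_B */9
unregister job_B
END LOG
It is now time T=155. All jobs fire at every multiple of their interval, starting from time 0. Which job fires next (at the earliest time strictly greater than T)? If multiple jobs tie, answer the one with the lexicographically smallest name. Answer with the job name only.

Answer: job_G

Derivation:
Op 1: register job_B */6 -> active={job_B:*/6}
Op 2: register job_B */15 -> active={job_B:*/15}
Op 3: register job_D */7 -> active={job_B:*/15, job_D:*/7}
Op 4: register job_A */11 -> active={job_A:*/11, job_B:*/15, job_D:*/7}
Op 5: register job_C */13 -> active={job_A:*/11, job_B:*/15, job_C:*/13, job_D:*/7}
Op 6: register job_C */8 -> active={job_A:*/11, job_B:*/15, job_C:*/8, job_D:*/7}
Op 7: register job_G */3 -> active={job_A:*/11, job_B:*/15, job_C:*/8, job_D:*/7, job_G:*/3}
Op 8: register job_B */9 -> active={job_A:*/11, job_B:*/9, job_C:*/8, job_D:*/7, job_G:*/3}
Op 9: unregister job_B -> active={job_A:*/11, job_C:*/8, job_D:*/7, job_G:*/3}
  job_A: interval 11, next fire after T=155 is 165
  job_C: interval 8, next fire after T=155 is 160
  job_D: interval 7, next fire after T=155 is 161
  job_G: interval 3, next fire after T=155 is 156
Earliest = 156, winner (lex tiebreak) = job_G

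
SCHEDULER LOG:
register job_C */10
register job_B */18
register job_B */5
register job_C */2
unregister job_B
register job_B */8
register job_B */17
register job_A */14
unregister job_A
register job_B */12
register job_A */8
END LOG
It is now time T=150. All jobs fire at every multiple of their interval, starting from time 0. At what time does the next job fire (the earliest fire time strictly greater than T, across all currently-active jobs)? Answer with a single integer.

Answer: 152

Derivation:
Op 1: register job_C */10 -> active={job_C:*/10}
Op 2: register job_B */18 -> active={job_B:*/18, job_C:*/10}
Op 3: register job_B */5 -> active={job_B:*/5, job_C:*/10}
Op 4: register job_C */2 -> active={job_B:*/5, job_C:*/2}
Op 5: unregister job_B -> active={job_C:*/2}
Op 6: register job_B */8 -> active={job_B:*/8, job_C:*/2}
Op 7: register job_B */17 -> active={job_B:*/17, job_C:*/2}
Op 8: register job_A */14 -> active={job_A:*/14, job_B:*/17, job_C:*/2}
Op 9: unregister job_A -> active={job_B:*/17, job_C:*/2}
Op 10: register job_B */12 -> active={job_B:*/12, job_C:*/2}
Op 11: register job_A */8 -> active={job_A:*/8, job_B:*/12, job_C:*/2}
  job_A: interval 8, next fire after T=150 is 152
  job_B: interval 12, next fire after T=150 is 156
  job_C: interval 2, next fire after T=150 is 152
Earliest fire time = 152 (job job_A)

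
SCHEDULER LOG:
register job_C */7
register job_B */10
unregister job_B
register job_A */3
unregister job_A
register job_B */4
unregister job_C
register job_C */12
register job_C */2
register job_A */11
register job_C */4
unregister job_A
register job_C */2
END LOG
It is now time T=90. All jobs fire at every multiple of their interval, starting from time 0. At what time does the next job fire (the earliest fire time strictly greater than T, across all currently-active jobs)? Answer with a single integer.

Answer: 92

Derivation:
Op 1: register job_C */7 -> active={job_C:*/7}
Op 2: register job_B */10 -> active={job_B:*/10, job_C:*/7}
Op 3: unregister job_B -> active={job_C:*/7}
Op 4: register job_A */3 -> active={job_A:*/3, job_C:*/7}
Op 5: unregister job_A -> active={job_C:*/7}
Op 6: register job_B */4 -> active={job_B:*/4, job_C:*/7}
Op 7: unregister job_C -> active={job_B:*/4}
Op 8: register job_C */12 -> active={job_B:*/4, job_C:*/12}
Op 9: register job_C */2 -> active={job_B:*/4, job_C:*/2}
Op 10: register job_A */11 -> active={job_A:*/11, job_B:*/4, job_C:*/2}
Op 11: register job_C */4 -> active={job_A:*/11, job_B:*/4, job_C:*/4}
Op 12: unregister job_A -> active={job_B:*/4, job_C:*/4}
Op 13: register job_C */2 -> active={job_B:*/4, job_C:*/2}
  job_B: interval 4, next fire after T=90 is 92
  job_C: interval 2, next fire after T=90 is 92
Earliest fire time = 92 (job job_B)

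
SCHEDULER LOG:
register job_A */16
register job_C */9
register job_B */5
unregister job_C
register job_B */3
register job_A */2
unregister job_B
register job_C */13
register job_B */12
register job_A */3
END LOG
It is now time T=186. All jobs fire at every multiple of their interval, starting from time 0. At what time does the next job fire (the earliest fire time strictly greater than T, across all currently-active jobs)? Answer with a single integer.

Answer: 189

Derivation:
Op 1: register job_A */16 -> active={job_A:*/16}
Op 2: register job_C */9 -> active={job_A:*/16, job_C:*/9}
Op 3: register job_B */5 -> active={job_A:*/16, job_B:*/5, job_C:*/9}
Op 4: unregister job_C -> active={job_A:*/16, job_B:*/5}
Op 5: register job_B */3 -> active={job_A:*/16, job_B:*/3}
Op 6: register job_A */2 -> active={job_A:*/2, job_B:*/3}
Op 7: unregister job_B -> active={job_A:*/2}
Op 8: register job_C */13 -> active={job_A:*/2, job_C:*/13}
Op 9: register job_B */12 -> active={job_A:*/2, job_B:*/12, job_C:*/13}
Op 10: register job_A */3 -> active={job_A:*/3, job_B:*/12, job_C:*/13}
  job_A: interval 3, next fire after T=186 is 189
  job_B: interval 12, next fire after T=186 is 192
  job_C: interval 13, next fire after T=186 is 195
Earliest fire time = 189 (job job_A)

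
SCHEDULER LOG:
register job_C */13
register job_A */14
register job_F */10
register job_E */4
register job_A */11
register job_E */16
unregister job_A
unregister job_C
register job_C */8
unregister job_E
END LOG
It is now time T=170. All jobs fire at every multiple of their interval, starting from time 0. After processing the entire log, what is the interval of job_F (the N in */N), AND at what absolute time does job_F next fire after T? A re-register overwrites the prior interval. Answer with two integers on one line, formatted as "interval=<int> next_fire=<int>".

Op 1: register job_C */13 -> active={job_C:*/13}
Op 2: register job_A */14 -> active={job_A:*/14, job_C:*/13}
Op 3: register job_F */10 -> active={job_A:*/14, job_C:*/13, job_F:*/10}
Op 4: register job_E */4 -> active={job_A:*/14, job_C:*/13, job_E:*/4, job_F:*/10}
Op 5: register job_A */11 -> active={job_A:*/11, job_C:*/13, job_E:*/4, job_F:*/10}
Op 6: register job_E */16 -> active={job_A:*/11, job_C:*/13, job_E:*/16, job_F:*/10}
Op 7: unregister job_A -> active={job_C:*/13, job_E:*/16, job_F:*/10}
Op 8: unregister job_C -> active={job_E:*/16, job_F:*/10}
Op 9: register job_C */8 -> active={job_C:*/8, job_E:*/16, job_F:*/10}
Op 10: unregister job_E -> active={job_C:*/8, job_F:*/10}
Final interval of job_F = 10
Next fire of job_F after T=170: (170//10+1)*10 = 180

Answer: interval=10 next_fire=180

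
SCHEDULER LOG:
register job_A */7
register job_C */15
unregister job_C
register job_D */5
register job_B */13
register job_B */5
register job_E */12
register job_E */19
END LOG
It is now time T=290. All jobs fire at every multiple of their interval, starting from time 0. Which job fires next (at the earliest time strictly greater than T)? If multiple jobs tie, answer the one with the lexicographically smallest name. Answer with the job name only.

Op 1: register job_A */7 -> active={job_A:*/7}
Op 2: register job_C */15 -> active={job_A:*/7, job_C:*/15}
Op 3: unregister job_C -> active={job_A:*/7}
Op 4: register job_D */5 -> active={job_A:*/7, job_D:*/5}
Op 5: register job_B */13 -> active={job_A:*/7, job_B:*/13, job_D:*/5}
Op 6: register job_B */5 -> active={job_A:*/7, job_B:*/5, job_D:*/5}
Op 7: register job_E */12 -> active={job_A:*/7, job_B:*/5, job_D:*/5, job_E:*/12}
Op 8: register job_E */19 -> active={job_A:*/7, job_B:*/5, job_D:*/5, job_E:*/19}
  job_A: interval 7, next fire after T=290 is 294
  job_B: interval 5, next fire after T=290 is 295
  job_D: interval 5, next fire after T=290 is 295
  job_E: interval 19, next fire after T=290 is 304
Earliest = 294, winner (lex tiebreak) = job_A

Answer: job_A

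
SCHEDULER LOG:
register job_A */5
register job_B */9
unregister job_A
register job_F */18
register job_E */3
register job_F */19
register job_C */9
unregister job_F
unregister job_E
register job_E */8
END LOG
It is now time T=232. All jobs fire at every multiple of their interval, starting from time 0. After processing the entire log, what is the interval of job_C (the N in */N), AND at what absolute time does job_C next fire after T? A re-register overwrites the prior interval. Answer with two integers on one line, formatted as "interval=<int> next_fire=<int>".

Op 1: register job_A */5 -> active={job_A:*/5}
Op 2: register job_B */9 -> active={job_A:*/5, job_B:*/9}
Op 3: unregister job_A -> active={job_B:*/9}
Op 4: register job_F */18 -> active={job_B:*/9, job_F:*/18}
Op 5: register job_E */3 -> active={job_B:*/9, job_E:*/3, job_F:*/18}
Op 6: register job_F */19 -> active={job_B:*/9, job_E:*/3, job_F:*/19}
Op 7: register job_C */9 -> active={job_B:*/9, job_C:*/9, job_E:*/3, job_F:*/19}
Op 8: unregister job_F -> active={job_B:*/9, job_C:*/9, job_E:*/3}
Op 9: unregister job_E -> active={job_B:*/9, job_C:*/9}
Op 10: register job_E */8 -> active={job_B:*/9, job_C:*/9, job_E:*/8}
Final interval of job_C = 9
Next fire of job_C after T=232: (232//9+1)*9 = 234

Answer: interval=9 next_fire=234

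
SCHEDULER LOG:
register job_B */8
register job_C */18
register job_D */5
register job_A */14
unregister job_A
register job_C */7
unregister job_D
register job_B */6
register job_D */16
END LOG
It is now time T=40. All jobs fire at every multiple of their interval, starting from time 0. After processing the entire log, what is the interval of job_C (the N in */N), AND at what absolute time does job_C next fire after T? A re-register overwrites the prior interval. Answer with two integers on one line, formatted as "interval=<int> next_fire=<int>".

Op 1: register job_B */8 -> active={job_B:*/8}
Op 2: register job_C */18 -> active={job_B:*/8, job_C:*/18}
Op 3: register job_D */5 -> active={job_B:*/8, job_C:*/18, job_D:*/5}
Op 4: register job_A */14 -> active={job_A:*/14, job_B:*/8, job_C:*/18, job_D:*/5}
Op 5: unregister job_A -> active={job_B:*/8, job_C:*/18, job_D:*/5}
Op 6: register job_C */7 -> active={job_B:*/8, job_C:*/7, job_D:*/5}
Op 7: unregister job_D -> active={job_B:*/8, job_C:*/7}
Op 8: register job_B */6 -> active={job_B:*/6, job_C:*/7}
Op 9: register job_D */16 -> active={job_B:*/6, job_C:*/7, job_D:*/16}
Final interval of job_C = 7
Next fire of job_C after T=40: (40//7+1)*7 = 42

Answer: interval=7 next_fire=42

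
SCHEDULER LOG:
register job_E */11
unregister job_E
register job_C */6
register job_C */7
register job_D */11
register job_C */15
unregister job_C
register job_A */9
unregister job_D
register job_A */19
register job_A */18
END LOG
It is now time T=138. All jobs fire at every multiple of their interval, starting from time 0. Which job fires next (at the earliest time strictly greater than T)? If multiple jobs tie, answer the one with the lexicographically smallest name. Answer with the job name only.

Answer: job_A

Derivation:
Op 1: register job_E */11 -> active={job_E:*/11}
Op 2: unregister job_E -> active={}
Op 3: register job_C */6 -> active={job_C:*/6}
Op 4: register job_C */7 -> active={job_C:*/7}
Op 5: register job_D */11 -> active={job_C:*/7, job_D:*/11}
Op 6: register job_C */15 -> active={job_C:*/15, job_D:*/11}
Op 7: unregister job_C -> active={job_D:*/11}
Op 8: register job_A */9 -> active={job_A:*/9, job_D:*/11}
Op 9: unregister job_D -> active={job_A:*/9}
Op 10: register job_A */19 -> active={job_A:*/19}
Op 11: register job_A */18 -> active={job_A:*/18}
  job_A: interval 18, next fire after T=138 is 144
Earliest = 144, winner (lex tiebreak) = job_A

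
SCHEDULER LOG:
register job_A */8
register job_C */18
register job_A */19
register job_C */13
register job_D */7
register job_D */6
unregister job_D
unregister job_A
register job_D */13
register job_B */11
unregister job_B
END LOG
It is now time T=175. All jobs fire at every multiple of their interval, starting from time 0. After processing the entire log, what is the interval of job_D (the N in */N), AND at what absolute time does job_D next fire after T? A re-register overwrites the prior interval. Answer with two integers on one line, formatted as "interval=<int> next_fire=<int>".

Op 1: register job_A */8 -> active={job_A:*/8}
Op 2: register job_C */18 -> active={job_A:*/8, job_C:*/18}
Op 3: register job_A */19 -> active={job_A:*/19, job_C:*/18}
Op 4: register job_C */13 -> active={job_A:*/19, job_C:*/13}
Op 5: register job_D */7 -> active={job_A:*/19, job_C:*/13, job_D:*/7}
Op 6: register job_D */6 -> active={job_A:*/19, job_C:*/13, job_D:*/6}
Op 7: unregister job_D -> active={job_A:*/19, job_C:*/13}
Op 8: unregister job_A -> active={job_C:*/13}
Op 9: register job_D */13 -> active={job_C:*/13, job_D:*/13}
Op 10: register job_B */11 -> active={job_B:*/11, job_C:*/13, job_D:*/13}
Op 11: unregister job_B -> active={job_C:*/13, job_D:*/13}
Final interval of job_D = 13
Next fire of job_D after T=175: (175//13+1)*13 = 182

Answer: interval=13 next_fire=182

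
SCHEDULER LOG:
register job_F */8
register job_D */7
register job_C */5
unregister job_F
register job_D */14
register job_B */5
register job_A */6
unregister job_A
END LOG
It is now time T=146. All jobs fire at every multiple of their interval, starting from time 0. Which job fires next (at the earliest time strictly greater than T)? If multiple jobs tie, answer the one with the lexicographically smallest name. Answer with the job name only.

Answer: job_B

Derivation:
Op 1: register job_F */8 -> active={job_F:*/8}
Op 2: register job_D */7 -> active={job_D:*/7, job_F:*/8}
Op 3: register job_C */5 -> active={job_C:*/5, job_D:*/7, job_F:*/8}
Op 4: unregister job_F -> active={job_C:*/5, job_D:*/7}
Op 5: register job_D */14 -> active={job_C:*/5, job_D:*/14}
Op 6: register job_B */5 -> active={job_B:*/5, job_C:*/5, job_D:*/14}
Op 7: register job_A */6 -> active={job_A:*/6, job_B:*/5, job_C:*/5, job_D:*/14}
Op 8: unregister job_A -> active={job_B:*/5, job_C:*/5, job_D:*/14}
  job_B: interval 5, next fire after T=146 is 150
  job_C: interval 5, next fire after T=146 is 150
  job_D: interval 14, next fire after T=146 is 154
Earliest = 150, winner (lex tiebreak) = job_B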